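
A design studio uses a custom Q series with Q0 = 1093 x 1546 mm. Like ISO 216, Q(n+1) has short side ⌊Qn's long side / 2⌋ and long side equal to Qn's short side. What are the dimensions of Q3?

Q1: ⌊1546/2⌋ × 1093 = 773 × 1093 mm
Q2: ⌊1093/2⌋ × 773 = 546 × 773 mm
Q3: ⌊773/2⌋ × 546 = 386 × 546 mm

386 × 546 mm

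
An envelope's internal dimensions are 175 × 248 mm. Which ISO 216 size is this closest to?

B5 (176 × 250 mm)

Aspect ratio 248/175 ≈ 1.417 — close to the ISO √2 ≈ 1.414.
In the B-series (B0 = 1000 × 1414 mm): B5 = 176 × 250 mm.
Off by 3 mm total — nearest standard size.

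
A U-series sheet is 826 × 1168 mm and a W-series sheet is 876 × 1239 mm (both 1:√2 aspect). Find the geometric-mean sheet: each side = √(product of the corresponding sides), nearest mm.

Short side: √(826 · 876) = √723576 ≈ 850.6 → 851 mm
Long side: √(1168 · 1239) = √1447152 ≈ 1203.0 → 1203 mm

851 × 1203 mm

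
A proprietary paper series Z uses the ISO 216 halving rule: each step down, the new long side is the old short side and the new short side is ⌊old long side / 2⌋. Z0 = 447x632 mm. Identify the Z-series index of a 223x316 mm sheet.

Z2

Z0: 447 × 632 mm
Z1: 316 × 447 mm
Z2: 223 × 316 mm
Z3: 158 × 223 mm
→ matches Z2.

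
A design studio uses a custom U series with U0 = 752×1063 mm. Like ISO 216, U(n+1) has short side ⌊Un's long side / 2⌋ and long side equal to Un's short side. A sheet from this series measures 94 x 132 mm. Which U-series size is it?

U6

U0: 752 × 1063 mm
U1: 531 × 752 mm
U2: 376 × 531 mm
U3: 265 × 376 mm
U4: 188 × 265 mm
U5: 132 × 188 mm
U6: 94 × 132 mm
U7: 66 × 94 mm
→ matches U6.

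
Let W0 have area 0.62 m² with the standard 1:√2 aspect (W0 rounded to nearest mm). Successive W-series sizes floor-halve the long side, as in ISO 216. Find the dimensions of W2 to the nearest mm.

Let W0's short side be w mm. w · w√2 = 0.62 m² = 620,000 mm², so w ≈ 662.1 mm and w√2 ≈ 936.4 mm → W0 = 662 × 936 mm.
W1: ⌊936/2⌋ × 662 = 468 × 662 mm
W2: ⌊662/2⌋ × 468 = 331 × 468 mm

331 × 468 mm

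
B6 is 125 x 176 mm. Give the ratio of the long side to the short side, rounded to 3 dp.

1.408

176 / 125 = 1.408
ISO 216 targets √2 ≈ 1.414; the -0.006 deviation is from mm rounding.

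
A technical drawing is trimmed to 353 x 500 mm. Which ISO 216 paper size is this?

Aspect ratio 500/353 ≈ 1.416 — close to the ISO √2 ≈ 1.414.
In the B-series (B0 = 1000 × 1414 mm): B3 = 353 × 500 mm.

B3 (353 × 500 mm)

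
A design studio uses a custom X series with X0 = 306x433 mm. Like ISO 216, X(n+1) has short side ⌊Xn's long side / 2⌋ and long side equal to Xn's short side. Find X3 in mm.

X1: ⌊433/2⌋ × 306 = 216 × 306 mm
X2: ⌊306/2⌋ × 216 = 153 × 216 mm
X3: ⌊216/2⌋ × 153 = 108 × 153 mm

108 × 153 mm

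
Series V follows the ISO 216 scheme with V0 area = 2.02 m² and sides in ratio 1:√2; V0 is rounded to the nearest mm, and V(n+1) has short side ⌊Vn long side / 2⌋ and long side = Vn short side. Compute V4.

298 × 422 mm

Let V0's short side be w mm. w · w√2 = 2.02 m² = 2,020,000 mm², so w ≈ 1195.1 mm and w√2 ≈ 1690.2 mm → V0 = 1195 × 1690 mm.
V1: ⌊1690/2⌋ × 1195 = 845 × 1195 mm
V2: ⌊1195/2⌋ × 845 = 597 × 845 mm
V3: ⌊845/2⌋ × 597 = 422 × 597 mm
V4: ⌊597/2⌋ × 422 = 298 × 422 mm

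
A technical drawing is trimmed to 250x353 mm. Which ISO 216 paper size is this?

B4 (250 × 353 mm)

Aspect ratio 353/250 ≈ 1.412 — close to the ISO √2 ≈ 1.414.
In the B-series (B0 = 1000 × 1414 mm): B4 = 250 × 353 mm.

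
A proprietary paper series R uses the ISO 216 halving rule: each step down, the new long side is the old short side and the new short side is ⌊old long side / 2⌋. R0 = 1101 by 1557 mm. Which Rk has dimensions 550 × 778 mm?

R2

R0: 1101 × 1557 mm
R1: 778 × 1101 mm
R2: 550 × 778 mm
R3: 389 × 550 mm
→ matches R2.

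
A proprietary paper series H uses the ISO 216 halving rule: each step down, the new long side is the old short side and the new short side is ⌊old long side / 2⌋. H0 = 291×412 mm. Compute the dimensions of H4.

72 × 103 mm

H1 = 206 × 291 mm (from H0 by 1 halving).
H2: ⌊291/2⌋ × 206 = 145 × 206 mm
H3: ⌊206/2⌋ × 145 = 103 × 145 mm
H4: ⌊145/2⌋ × 103 = 72 × 103 mm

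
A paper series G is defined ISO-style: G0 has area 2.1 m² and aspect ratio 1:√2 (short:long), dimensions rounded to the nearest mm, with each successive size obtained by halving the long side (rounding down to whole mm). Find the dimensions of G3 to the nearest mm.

430 × 609 mm

Let G0's short side be w mm. w · w√2 = 2.1 m² = 2,100,000 mm², so w ≈ 1218.6 mm and w√2 ≈ 1723.3 mm → G0 = 1219 × 1723 mm.
G1: ⌊1723/2⌋ × 1219 = 861 × 1219 mm
G2: ⌊1219/2⌋ × 861 = 609 × 861 mm
G3: ⌊861/2⌋ × 609 = 430 × 609 mm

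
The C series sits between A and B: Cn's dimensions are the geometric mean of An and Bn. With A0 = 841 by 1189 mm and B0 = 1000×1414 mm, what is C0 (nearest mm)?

917 × 1297 mm

Short side: √(841 · 1000) = √841000 ≈ 917.1 → 917 mm
Long side: √(1189 · 1414) = √1681246 ≈ 1296.6 → 1297 mm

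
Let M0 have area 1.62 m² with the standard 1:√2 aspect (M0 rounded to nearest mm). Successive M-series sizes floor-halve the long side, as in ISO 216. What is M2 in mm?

535 × 757 mm

Let M0's short side be w mm. w · w√2 = 1.62 m² = 1,620,000 mm², so w ≈ 1070.3 mm and w√2 ≈ 1513.6 mm → M0 = 1070 × 1514 mm.
M1: ⌊1514/2⌋ × 1070 = 757 × 1070 mm
M2: ⌊1070/2⌋ × 757 = 535 × 757 mm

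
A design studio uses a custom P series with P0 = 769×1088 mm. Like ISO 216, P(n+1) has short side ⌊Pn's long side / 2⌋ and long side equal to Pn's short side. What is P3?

P1: ⌊1088/2⌋ × 769 = 544 × 769 mm
P2: ⌊769/2⌋ × 544 = 384 × 544 mm
P3: ⌊544/2⌋ × 384 = 272 × 384 mm

272 × 384 mm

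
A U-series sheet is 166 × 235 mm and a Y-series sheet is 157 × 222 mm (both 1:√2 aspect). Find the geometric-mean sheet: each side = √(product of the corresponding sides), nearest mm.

161 × 228 mm

Short side: √(166 · 157) = √26062 ≈ 161.4 → 161 mm
Long side: √(235 · 222) = √52170 ≈ 228.4 → 228 mm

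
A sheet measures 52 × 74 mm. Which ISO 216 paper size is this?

A8 (52 × 74 mm)

Aspect ratio 74/52 ≈ 1.423 — close to the ISO √2 ≈ 1.414.
In the A-series (A0 area = 1 m²): A8 = 52 × 74 mm.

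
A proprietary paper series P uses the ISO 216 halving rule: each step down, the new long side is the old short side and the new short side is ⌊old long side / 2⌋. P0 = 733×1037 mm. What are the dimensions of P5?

P1: ⌊1037/2⌋ × 733 = 518 × 733 mm
P2: ⌊733/2⌋ × 518 = 366 × 518 mm
P3: ⌊518/2⌋ × 366 = 259 × 366 mm
P4: ⌊366/2⌋ × 259 = 183 × 259 mm
P5: ⌊259/2⌋ × 183 = 129 × 183 mm

129 × 183 mm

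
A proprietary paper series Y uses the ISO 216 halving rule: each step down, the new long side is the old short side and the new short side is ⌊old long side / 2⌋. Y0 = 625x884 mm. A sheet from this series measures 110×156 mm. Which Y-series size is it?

Y5

Y0: 625 × 884 mm
Y1: 442 × 625 mm
Y2: 312 × 442 mm
Y3: 221 × 312 mm
Y4: 156 × 221 mm
Y5: 110 × 156 mm
Y6: 78 × 110 mm
→ matches Y5.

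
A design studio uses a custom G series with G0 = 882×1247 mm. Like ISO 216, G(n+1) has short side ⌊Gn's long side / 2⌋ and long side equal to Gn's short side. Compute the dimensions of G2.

G1: ⌊1247/2⌋ × 882 = 623 × 882 mm
G2: ⌊882/2⌋ × 623 = 441 × 623 mm

441 × 623 mm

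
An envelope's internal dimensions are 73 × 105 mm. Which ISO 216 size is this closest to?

Aspect ratio 105/73 ≈ 1.438 (ISO target is √2 ≈ 1.414).
In the A-series (A0 area = 1 m²): A7 = 74 × 105 mm.
Off by 1 mm total — nearest standard size.

A7 (74 × 105 mm)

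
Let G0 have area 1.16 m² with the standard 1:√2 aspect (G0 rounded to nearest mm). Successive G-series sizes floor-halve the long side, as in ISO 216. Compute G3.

320 × 453 mm

Let G0's short side be w mm. w · w√2 = 1.16 m² = 1,160,000 mm², so w ≈ 905.7 mm and w√2 ≈ 1280.8 mm → G0 = 906 × 1281 mm.
G1: ⌊1281/2⌋ × 906 = 640 × 906 mm
G2: ⌊906/2⌋ × 640 = 453 × 640 mm
G3: ⌊640/2⌋ × 453 = 320 × 453 mm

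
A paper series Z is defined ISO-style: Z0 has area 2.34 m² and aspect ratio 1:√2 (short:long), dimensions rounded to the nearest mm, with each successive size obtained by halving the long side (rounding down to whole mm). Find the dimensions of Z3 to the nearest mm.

454 × 643 mm

Let Z0's short side be w mm. w · w√2 = 2.34 m² = 2,340,000 mm², so w ≈ 1286.3 mm and w√2 ≈ 1819.1 mm → Z0 = 1286 × 1819 mm.
Z1: ⌊1819/2⌋ × 1286 = 909 × 1286 mm
Z2: ⌊1286/2⌋ × 909 = 643 × 909 mm
Z3: ⌊909/2⌋ × 643 = 454 × 643 mm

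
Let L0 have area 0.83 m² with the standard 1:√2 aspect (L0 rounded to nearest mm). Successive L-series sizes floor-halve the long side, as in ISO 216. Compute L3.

270 × 383 mm

Let L0's short side be w mm. w · w√2 = 0.83 m² = 830,000 mm², so w ≈ 766.1 mm and w√2 ≈ 1083.4 mm → L0 = 766 × 1083 mm.
L1: ⌊1083/2⌋ × 766 = 541 × 766 mm
L2: ⌊766/2⌋ × 541 = 383 × 541 mm
L3: ⌊541/2⌋ × 383 = 270 × 383 mm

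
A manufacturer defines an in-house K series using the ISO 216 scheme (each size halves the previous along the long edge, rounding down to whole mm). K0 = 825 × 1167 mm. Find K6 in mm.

103 × 145 mm

K1: ⌊1167/2⌋ × 825 = 583 × 825 mm
K2: ⌊825/2⌋ × 583 = 412 × 583 mm
K3: ⌊583/2⌋ × 412 = 291 × 412 mm
K4: ⌊412/2⌋ × 291 = 206 × 291 mm
K5: ⌊291/2⌋ × 206 = 145 × 206 mm
K6: ⌊206/2⌋ × 145 = 103 × 145 mm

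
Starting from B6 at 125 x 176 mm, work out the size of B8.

62 × 88 mm

B7: ⌊176/2⌋ × 125 = 88 × 125 mm
B8: ⌊125/2⌋ × 88 = 62 × 88 mm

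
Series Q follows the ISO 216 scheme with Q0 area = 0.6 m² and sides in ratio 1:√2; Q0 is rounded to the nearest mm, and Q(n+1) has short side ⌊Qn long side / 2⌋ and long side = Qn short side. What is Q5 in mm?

115 × 162 mm

Let Q0's short side be w mm. w · w√2 = 0.6 m² = 600,000 mm², so w ≈ 651.4 mm and w√2 ≈ 921.2 mm → Q0 = 651 × 921 mm.
Q1: ⌊921/2⌋ × 651 = 460 × 651 mm
Q2: ⌊651/2⌋ × 460 = 325 × 460 mm
Q3: ⌊460/2⌋ × 325 = 230 × 325 mm
Q4: ⌊325/2⌋ × 230 = 162 × 230 mm
Q5: ⌊230/2⌋ × 162 = 115 × 162 mm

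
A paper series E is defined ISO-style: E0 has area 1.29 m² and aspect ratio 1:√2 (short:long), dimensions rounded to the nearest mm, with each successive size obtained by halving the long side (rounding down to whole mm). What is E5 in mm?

Let E0's short side be w mm. w · w√2 = 1.29 m² = 1,290,000 mm², so w ≈ 955.1 mm and w√2 ≈ 1350.7 mm → E0 = 955 × 1351 mm.
E1: ⌊1351/2⌋ × 955 = 675 × 955 mm
E2: ⌊955/2⌋ × 675 = 477 × 675 mm
E3: ⌊675/2⌋ × 477 = 337 × 477 mm
E4: ⌊477/2⌋ × 337 = 238 × 337 mm
E5: ⌊337/2⌋ × 238 = 168 × 238 mm

168 × 238 mm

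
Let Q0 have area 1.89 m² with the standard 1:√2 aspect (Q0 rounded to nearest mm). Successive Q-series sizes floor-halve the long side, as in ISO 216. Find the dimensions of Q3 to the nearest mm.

Let Q0's short side be w mm. w · w√2 = 1.89 m² = 1,890,000 mm², so w ≈ 1156.0 mm and w√2 ≈ 1634.9 mm → Q0 = 1156 × 1635 mm.
Q1: ⌊1635/2⌋ × 1156 = 817 × 1156 mm
Q2: ⌊1156/2⌋ × 817 = 578 × 817 mm
Q3: ⌊817/2⌋ × 578 = 408 × 578 mm

408 × 578 mm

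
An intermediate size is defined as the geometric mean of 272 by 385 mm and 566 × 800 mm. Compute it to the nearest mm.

Short side: √(272 · 566) = √153952 ≈ 392.4 → 392 mm
Long side: √(385 · 800) = √308000 ≈ 555.0 → 555 mm

392 × 555 mm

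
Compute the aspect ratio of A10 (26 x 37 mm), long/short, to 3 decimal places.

37 / 26 = 1.423
ISO 216 targets √2 ≈ 1.414; the +0.009 deviation is from mm rounding.

1.423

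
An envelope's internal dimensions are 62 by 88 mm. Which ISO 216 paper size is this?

B8 (62 × 88 mm)

Aspect ratio 88/62 ≈ 1.419 — close to the ISO √2 ≈ 1.414.
In the B-series (B0 = 1000 × 1414 mm): B8 = 62 × 88 mm.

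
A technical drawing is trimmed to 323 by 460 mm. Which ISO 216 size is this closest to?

C3 (324 × 458 mm)

Aspect ratio 460/323 ≈ 1.424 — close to the ISO √2 ≈ 1.414.
In the C-series (envelope sizes, between A and B): C3 = 324 × 458 mm.
Off by 3 mm total — nearest standard size.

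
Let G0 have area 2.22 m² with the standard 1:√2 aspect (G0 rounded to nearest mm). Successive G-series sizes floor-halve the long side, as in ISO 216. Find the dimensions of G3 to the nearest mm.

Let G0's short side be w mm. w · w√2 = 2.22 m² = 2,220,000 mm², so w ≈ 1252.9 mm and w√2 ≈ 1771.9 mm → G0 = 1253 × 1772 mm.
G1: ⌊1772/2⌋ × 1253 = 886 × 1253 mm
G2: ⌊1253/2⌋ × 886 = 626 × 886 mm
G3: ⌊886/2⌋ × 626 = 443 × 626 mm

443 × 626 mm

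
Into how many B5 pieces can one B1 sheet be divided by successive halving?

16

Each ISO step halves the sheet: 1 × B1 → 2 × B2 → 4 × B3 → 8 × B4 → …
From B1 to B5 is 4 halving steps: 2^4 = 16.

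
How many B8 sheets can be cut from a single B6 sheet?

Each ISO step halves the sheet: 1 × B6 → 2 × B7 → 4 × B8
From B6 to B8 is 2 halving steps: 2^2 = 4.

4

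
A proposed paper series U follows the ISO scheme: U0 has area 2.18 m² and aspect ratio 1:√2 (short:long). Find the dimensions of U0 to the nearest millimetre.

1242 × 1756 mm

Let the short side be w mm. Then w · w√2 = 2.18 m² = 2,180,000 mm².
w² = 2,180,000/√2, so w ≈ 1241.6 mm; long side = w√2 ≈ 1755.8 mm.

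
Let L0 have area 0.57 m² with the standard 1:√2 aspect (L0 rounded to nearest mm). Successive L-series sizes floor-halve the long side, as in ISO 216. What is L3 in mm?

224 × 317 mm

Let L0's short side be w mm. w · w√2 = 0.57 m² = 570,000 mm², so w ≈ 634.9 mm and w√2 ≈ 897.8 mm → L0 = 635 × 898 mm.
L1: ⌊898/2⌋ × 635 = 449 × 635 mm
L2: ⌊635/2⌋ × 449 = 317 × 449 mm
L3: ⌊449/2⌋ × 317 = 224 × 317 mm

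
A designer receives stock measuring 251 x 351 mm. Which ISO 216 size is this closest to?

Aspect ratio 351/251 ≈ 1.398 (ISO target is √2 ≈ 1.414).
In the B-series (B0 = 1000 × 1414 mm): B4 = 250 × 353 mm.
Off by 3 mm total — nearest standard size.

B4 (250 × 353 mm)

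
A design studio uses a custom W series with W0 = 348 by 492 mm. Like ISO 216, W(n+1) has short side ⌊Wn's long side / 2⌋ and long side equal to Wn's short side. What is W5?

61 × 87 mm

W1 = 246 × 348 mm (from W0 by 1 halving).
W2: ⌊348/2⌋ × 246 = 174 × 246 mm
W3: ⌊246/2⌋ × 174 = 123 × 174 mm
W4: ⌊174/2⌋ × 123 = 87 × 123 mm
W5: ⌊123/2⌋ × 87 = 61 × 87 mm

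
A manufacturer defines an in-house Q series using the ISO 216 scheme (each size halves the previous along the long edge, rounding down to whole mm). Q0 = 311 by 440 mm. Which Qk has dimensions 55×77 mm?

Q5

Q0: 311 × 440 mm
Q1: 220 × 311 mm
Q2: 155 × 220 mm
Q3: 110 × 155 mm
Q4: 77 × 110 mm
Q5: 55 × 77 mm
Q6: 38 × 55 mm
→ matches Q5.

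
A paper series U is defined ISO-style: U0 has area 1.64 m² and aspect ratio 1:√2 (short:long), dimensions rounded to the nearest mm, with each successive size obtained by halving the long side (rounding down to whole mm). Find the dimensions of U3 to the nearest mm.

380 × 538 mm

Let U0's short side be w mm. w · w√2 = 1.64 m² = 1,640,000 mm², so w ≈ 1076.9 mm and w√2 ≈ 1522.9 mm → U0 = 1077 × 1523 mm.
U1: ⌊1523/2⌋ × 1077 = 761 × 1077 mm
U2: ⌊1077/2⌋ × 761 = 538 × 761 mm
U3: ⌊761/2⌋ × 538 = 380 × 538 mm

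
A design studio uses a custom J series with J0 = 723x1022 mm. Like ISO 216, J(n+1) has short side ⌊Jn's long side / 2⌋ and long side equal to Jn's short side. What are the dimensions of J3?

255 × 361 mm

J1: ⌊1022/2⌋ × 723 = 511 × 723 mm
J2: ⌊723/2⌋ × 511 = 361 × 511 mm
J3: ⌊511/2⌋ × 361 = 255 × 361 mm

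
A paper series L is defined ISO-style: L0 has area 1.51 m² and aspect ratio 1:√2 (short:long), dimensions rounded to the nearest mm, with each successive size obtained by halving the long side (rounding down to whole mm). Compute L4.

258 × 365 mm

Let L0's short side be w mm. w · w√2 = 1.51 m² = 1,510,000 mm², so w ≈ 1033.3 mm and w√2 ≈ 1461.3 mm → L0 = 1033 × 1461 mm.
L1: ⌊1461/2⌋ × 1033 = 730 × 1033 mm
L2: ⌊1033/2⌋ × 730 = 516 × 730 mm
L3: ⌊730/2⌋ × 516 = 365 × 516 mm
L4: ⌊516/2⌋ × 365 = 258 × 365 mm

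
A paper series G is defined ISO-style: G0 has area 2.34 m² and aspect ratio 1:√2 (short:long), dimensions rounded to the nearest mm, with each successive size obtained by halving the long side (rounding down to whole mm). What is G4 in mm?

Let G0's short side be w mm. w · w√2 = 2.34 m² = 2,340,000 mm², so w ≈ 1286.3 mm and w√2 ≈ 1819.1 mm → G0 = 1286 × 1819 mm.
G1: ⌊1819/2⌋ × 1286 = 909 × 1286 mm
G2: ⌊1286/2⌋ × 909 = 643 × 909 mm
G3: ⌊909/2⌋ × 643 = 454 × 643 mm
G4: ⌊643/2⌋ × 454 = 321 × 454 mm

321 × 454 mm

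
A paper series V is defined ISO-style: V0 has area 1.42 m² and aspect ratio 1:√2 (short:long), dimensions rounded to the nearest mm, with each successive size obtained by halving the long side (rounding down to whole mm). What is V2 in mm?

501 × 708 mm

Let V0's short side be w mm. w · w√2 = 1.42 m² = 1,420,000 mm², so w ≈ 1002.0 mm and w√2 ≈ 1417.1 mm → V0 = 1002 × 1417 mm.
V1: ⌊1417/2⌋ × 1002 = 708 × 1002 mm
V2: ⌊1002/2⌋ × 708 = 501 × 708 mm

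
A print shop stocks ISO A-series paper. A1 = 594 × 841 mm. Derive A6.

105 × 148 mm

A2: ⌊841/2⌋ × 594 = 420 × 594 mm
A3: ⌊594/2⌋ × 420 = 297 × 420 mm
A4: ⌊420/2⌋ × 297 = 210 × 297 mm
A5: ⌊297/2⌋ × 210 = 148 × 210 mm
A6: ⌊210/2⌋ × 148 = 105 × 148 mm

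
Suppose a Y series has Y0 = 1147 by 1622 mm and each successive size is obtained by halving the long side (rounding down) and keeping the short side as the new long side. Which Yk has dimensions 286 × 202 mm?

Y0: 1147 × 1622 mm
Y1: 811 × 1147 mm
Y2: 573 × 811 mm
Y3: 405 × 573 mm
Y4: 286 × 405 mm
Y5: 202 × 286 mm
Y6: 143 × 202 mm
→ matches Y5.

Y5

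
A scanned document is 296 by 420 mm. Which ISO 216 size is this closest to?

A3 (297 × 420 mm)

Aspect ratio 420/296 ≈ 1.419 — close to the ISO √2 ≈ 1.414.
In the A-series (A0 area = 1 m²): A3 = 297 × 420 mm.
Off by 1 mm total — nearest standard size.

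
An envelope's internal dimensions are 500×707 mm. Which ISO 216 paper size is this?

Aspect ratio 707/500 ≈ 1.414 — close to the ISO √2 ≈ 1.414.
In the B-series (B0 = 1000 × 1414 mm): B2 = 500 × 707 mm.

B2 (500 × 707 mm)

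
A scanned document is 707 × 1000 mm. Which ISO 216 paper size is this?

Aspect ratio 1000/707 ≈ 1.414 — close to the ISO √2 ≈ 1.414.
In the B-series (B0 = 1000 × 1414 mm): B1 = 707 × 1000 mm.

B1 (707 × 1000 mm)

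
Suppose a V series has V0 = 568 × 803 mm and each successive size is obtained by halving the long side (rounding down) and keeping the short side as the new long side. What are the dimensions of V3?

200 × 284 mm

V1: ⌊803/2⌋ × 568 = 401 × 568 mm
V2: ⌊568/2⌋ × 401 = 284 × 401 mm
V3: ⌊401/2⌋ × 284 = 200 × 284 mm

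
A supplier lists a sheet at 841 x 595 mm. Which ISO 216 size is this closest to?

Aspect ratio 841/595 ≈ 1.413 — close to the ISO √2 ≈ 1.414.
In the A-series (A0 area = 1 m²): A1 = 594 × 841 mm.
Off by 1 mm total — nearest standard size.

A1 (594 × 841 mm)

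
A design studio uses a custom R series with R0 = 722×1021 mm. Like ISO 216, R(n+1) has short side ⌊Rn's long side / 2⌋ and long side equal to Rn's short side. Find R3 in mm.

255 × 361 mm

R1: ⌊1021/2⌋ × 722 = 510 × 722 mm
R2: ⌊722/2⌋ × 510 = 361 × 510 mm
R3: ⌊510/2⌋ × 361 = 255 × 361 mm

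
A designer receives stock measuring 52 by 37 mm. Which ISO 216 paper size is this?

Aspect ratio 52/37 ≈ 1.405 — close to the ISO √2 ≈ 1.414.
In the A-series (A0 area = 1 m²): A9 = 37 × 52 mm.

A9 (37 × 52 mm)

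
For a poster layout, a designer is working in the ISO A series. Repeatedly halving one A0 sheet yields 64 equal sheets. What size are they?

64 = 2^6, so 6 halving steps.
A0 → A1 → … → A6 after 6 steps.

A6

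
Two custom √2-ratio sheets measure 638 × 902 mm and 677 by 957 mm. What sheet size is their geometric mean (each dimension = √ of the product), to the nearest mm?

657 × 929 mm

Short side: √(638 · 677) = √431926 ≈ 657.2 → 657 mm
Long side: √(902 · 957) = √863214 ≈ 929.1 → 929 mm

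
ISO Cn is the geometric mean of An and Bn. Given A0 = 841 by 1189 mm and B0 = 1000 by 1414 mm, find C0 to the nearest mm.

Short side: √(841 · 1000) = √841000 ≈ 917.1 → 917 mm
Long side: √(1189 · 1414) = √1681246 ≈ 1296.6 → 1297 mm

917 × 1297 mm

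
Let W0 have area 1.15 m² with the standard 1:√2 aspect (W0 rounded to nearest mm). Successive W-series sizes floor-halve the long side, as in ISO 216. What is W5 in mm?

Let W0's short side be w mm. w · w√2 = 1.15 m² = 1,150,000 mm², so w ≈ 901.8 mm and w√2 ≈ 1275.3 mm → W0 = 902 × 1275 mm.
W1: ⌊1275/2⌋ × 902 = 637 × 902 mm
W2: ⌊902/2⌋ × 637 = 451 × 637 mm
W3: ⌊637/2⌋ × 451 = 318 × 451 mm
W4: ⌊451/2⌋ × 318 = 225 × 318 mm
W5: ⌊318/2⌋ × 225 = 159 × 225 mm

159 × 225 mm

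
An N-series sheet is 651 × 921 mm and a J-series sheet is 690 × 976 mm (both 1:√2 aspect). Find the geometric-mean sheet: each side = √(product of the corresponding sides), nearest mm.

Short side: √(651 · 690) = √449190 ≈ 670.2 → 670 mm
Long side: √(921 · 976) = √898896 ≈ 948.1 → 948 mm

670 × 948 mm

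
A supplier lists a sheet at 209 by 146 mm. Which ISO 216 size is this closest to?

A5 (148 × 210 mm)

Aspect ratio 209/146 ≈ 1.432 (ISO target is √2 ≈ 1.414).
In the A-series (A0 area = 1 m²): A5 = 148 × 210 mm.
Off by 3 mm total — nearest standard size.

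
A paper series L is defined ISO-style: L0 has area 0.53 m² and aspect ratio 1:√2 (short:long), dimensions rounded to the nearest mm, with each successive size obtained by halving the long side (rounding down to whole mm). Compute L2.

Let L0's short side be w mm. w · w√2 = 0.53 m² = 530,000 mm², so w ≈ 612.2 mm and w√2 ≈ 865.8 mm → L0 = 612 × 866 mm.
L1: ⌊866/2⌋ × 612 = 433 × 612 mm
L2: ⌊612/2⌋ × 433 = 306 × 433 mm

306 × 433 mm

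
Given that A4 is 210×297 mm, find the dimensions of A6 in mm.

A5: ⌊297/2⌋ × 210 = 148 × 210 mm
A6: ⌊210/2⌋ × 148 = 105 × 148 mm

105 × 148 mm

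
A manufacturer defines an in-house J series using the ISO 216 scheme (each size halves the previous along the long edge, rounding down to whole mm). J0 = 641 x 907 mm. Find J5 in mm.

J1: ⌊907/2⌋ × 641 = 453 × 641 mm
J2: ⌊641/2⌋ × 453 = 320 × 453 mm
J3: ⌊453/2⌋ × 320 = 226 × 320 mm
J4: ⌊320/2⌋ × 226 = 160 × 226 mm
J5: ⌊226/2⌋ × 160 = 113 × 160 mm

113 × 160 mm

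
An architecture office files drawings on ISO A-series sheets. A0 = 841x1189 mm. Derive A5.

A1: ⌊1189/2⌋ × 841 = 594 × 841 mm
A2: ⌊841/2⌋ × 594 = 420 × 594 mm
A3: ⌊594/2⌋ × 420 = 297 × 420 mm
A4: ⌊420/2⌋ × 297 = 210 × 297 mm
A5: ⌊297/2⌋ × 210 = 148 × 210 mm

148 × 210 mm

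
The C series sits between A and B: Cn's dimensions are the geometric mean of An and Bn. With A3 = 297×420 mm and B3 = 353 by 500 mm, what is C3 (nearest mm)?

Short side: √(297 · 353) = √104841 ≈ 323.8 → 324 mm
Long side: √(420 · 500) = √210000 ≈ 458.3 → 458 mm

324 × 458 mm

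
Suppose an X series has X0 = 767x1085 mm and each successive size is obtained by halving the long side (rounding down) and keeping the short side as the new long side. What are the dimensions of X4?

X1: ⌊1085/2⌋ × 767 = 542 × 767 mm
X2: ⌊767/2⌋ × 542 = 383 × 542 mm
X3: ⌊542/2⌋ × 383 = 271 × 383 mm
X4: ⌊383/2⌋ × 271 = 191 × 271 mm

191 × 271 mm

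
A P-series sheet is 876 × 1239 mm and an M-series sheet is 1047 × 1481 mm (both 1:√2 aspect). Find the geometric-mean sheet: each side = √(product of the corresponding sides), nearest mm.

958 × 1355 mm

Short side: √(876 · 1047) = √917172 ≈ 957.7 → 958 mm
Long side: √(1239 · 1481) = √1834959 ≈ 1354.6 → 1355 mm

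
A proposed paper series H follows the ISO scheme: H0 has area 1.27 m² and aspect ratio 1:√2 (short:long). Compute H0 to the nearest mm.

Let the short side be w mm. Then w · w√2 = 1.27 m² = 1,270,000 mm².
w² = 1,270,000/√2, so w ≈ 947.6 mm; long side = w√2 ≈ 1340.2 mm.

948 × 1340 mm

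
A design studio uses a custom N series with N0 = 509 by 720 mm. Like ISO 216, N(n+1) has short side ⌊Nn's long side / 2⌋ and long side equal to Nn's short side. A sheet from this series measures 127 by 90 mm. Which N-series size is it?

N5

N0: 509 × 720 mm
N1: 360 × 509 mm
N2: 254 × 360 mm
N3: 180 × 254 mm
N4: 127 × 180 mm
N5: 90 × 127 mm
N6: 63 × 90 mm
→ matches N5.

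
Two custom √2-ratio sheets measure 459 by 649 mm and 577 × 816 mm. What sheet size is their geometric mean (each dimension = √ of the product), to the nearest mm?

Short side: √(459 · 577) = √264843 ≈ 514.6 → 515 mm
Long side: √(649 · 816) = √529584 ≈ 727.7 → 728 mm

515 × 728 mm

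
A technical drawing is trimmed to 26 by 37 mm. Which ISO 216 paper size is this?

A10 (26 × 37 mm)

Aspect ratio 37/26 ≈ 1.423 — close to the ISO √2 ≈ 1.414.
In the A-series (A0 area = 1 m²): A10 = 26 × 37 mm.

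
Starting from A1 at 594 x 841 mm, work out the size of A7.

74 × 105 mm

A2: ⌊841/2⌋ × 594 = 420 × 594 mm
A3: ⌊594/2⌋ × 420 = 297 × 420 mm
A4: ⌊420/2⌋ × 297 = 210 × 297 mm
A5: ⌊297/2⌋ × 210 = 148 × 210 mm
A6: ⌊210/2⌋ × 148 = 105 × 148 mm
A7: ⌊148/2⌋ × 105 = 74 × 105 mm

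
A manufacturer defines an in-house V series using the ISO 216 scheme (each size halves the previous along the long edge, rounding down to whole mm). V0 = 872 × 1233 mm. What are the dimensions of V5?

V1: ⌊1233/2⌋ × 872 = 616 × 872 mm
V2: ⌊872/2⌋ × 616 = 436 × 616 mm
V3: ⌊616/2⌋ × 436 = 308 × 436 mm
V4: ⌊436/2⌋ × 308 = 218 × 308 mm
V5: ⌊308/2⌋ × 218 = 154 × 218 mm

154 × 218 mm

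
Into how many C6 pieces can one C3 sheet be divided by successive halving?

8

Each ISO step halves the sheet: 1 × C3 → 2 × C4 → 4 × C5 → 8 × C6
From C3 to C6 is 3 halving steps: 2^3 = 8.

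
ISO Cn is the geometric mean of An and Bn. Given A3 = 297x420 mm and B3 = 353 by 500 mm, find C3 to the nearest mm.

324 × 458 mm

Short side: √(297 · 353) = √104841 ≈ 323.8 → 324 mm
Long side: √(420 · 500) = √210000 ≈ 458.3 → 458 mm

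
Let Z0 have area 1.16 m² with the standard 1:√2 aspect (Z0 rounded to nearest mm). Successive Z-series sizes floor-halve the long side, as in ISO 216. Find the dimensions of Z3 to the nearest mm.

320 × 453 mm

Let Z0's short side be w mm. w · w√2 = 1.16 m² = 1,160,000 mm², so w ≈ 905.7 mm and w√2 ≈ 1280.8 mm → Z0 = 906 × 1281 mm.
Z1: ⌊1281/2⌋ × 906 = 640 × 906 mm
Z2: ⌊906/2⌋ × 640 = 453 × 640 mm
Z3: ⌊640/2⌋ × 453 = 320 × 453 mm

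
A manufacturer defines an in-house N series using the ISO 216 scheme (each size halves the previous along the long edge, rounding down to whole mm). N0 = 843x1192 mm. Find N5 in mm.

149 × 210 mm

N1 = 596 × 843 mm (from N0 by 1 halving).
N2: ⌊843/2⌋ × 596 = 421 × 596 mm
N3: ⌊596/2⌋ × 421 = 298 × 421 mm
N4: ⌊421/2⌋ × 298 = 210 × 298 mm
N5: ⌊298/2⌋ × 210 = 149 × 210 mm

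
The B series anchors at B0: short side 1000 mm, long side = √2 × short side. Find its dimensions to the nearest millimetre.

1000 × 1414 mm

Short side = 1000 mm; long side = 1000√2 ≈ 1414.2 mm.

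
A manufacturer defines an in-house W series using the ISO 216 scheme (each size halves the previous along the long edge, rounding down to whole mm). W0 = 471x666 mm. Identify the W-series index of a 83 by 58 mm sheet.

W6

W0: 471 × 666 mm
W1: 333 × 471 mm
W2: 235 × 333 mm
W3: 166 × 235 mm
W4: 117 × 166 mm
W5: 83 × 117 mm
W6: 58 × 83 mm
W7: 41 × 58 mm
→ matches W6.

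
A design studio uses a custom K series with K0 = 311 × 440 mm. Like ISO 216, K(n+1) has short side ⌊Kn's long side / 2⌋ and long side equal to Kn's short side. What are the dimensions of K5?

55 × 77 mm

K1: ⌊440/2⌋ × 311 = 220 × 311 mm
K2: ⌊311/2⌋ × 220 = 155 × 220 mm
K3: ⌊220/2⌋ × 155 = 110 × 155 mm
K4: ⌊155/2⌋ × 110 = 77 × 110 mm
K5: ⌊110/2⌋ × 77 = 55 × 77 mm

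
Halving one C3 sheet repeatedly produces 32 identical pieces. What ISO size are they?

32 = 2^5, so 5 halving steps.
C3 → C4 → … → C8 after 5 steps.

C8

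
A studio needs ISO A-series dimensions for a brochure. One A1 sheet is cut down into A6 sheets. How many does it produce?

32

Each ISO step halves the sheet: 1 × A1 → 2 × A2 → 4 × A3 → 8 × A4 → …
From A1 to A6 is 5 halving steps: 2^5 = 32.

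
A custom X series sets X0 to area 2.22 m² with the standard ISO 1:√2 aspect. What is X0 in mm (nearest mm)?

1253 × 1772 mm

Let the short side be w mm. Then w · w√2 = 2.22 m² = 2,220,000 mm².
w² = 2,220,000/√2, so w ≈ 1252.9 mm; long side = w√2 ≈ 1771.9 mm.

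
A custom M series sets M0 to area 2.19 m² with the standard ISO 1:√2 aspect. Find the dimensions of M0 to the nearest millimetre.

1244 × 1760 mm

Let the short side be w mm. Then w · w√2 = 2.19 m² = 2,190,000 mm².
w² = 2,190,000/√2, so w ≈ 1244.4 mm; long side = w√2 ≈ 1759.9 mm.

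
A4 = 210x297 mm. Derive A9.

37 × 52 mm

A5: ⌊297/2⌋ × 210 = 148 × 210 mm
A6: ⌊210/2⌋ × 148 = 105 × 148 mm
A7: ⌊148/2⌋ × 105 = 74 × 105 mm
A8: ⌊105/2⌋ × 74 = 52 × 74 mm
A9: ⌊74/2⌋ × 52 = 37 × 52 mm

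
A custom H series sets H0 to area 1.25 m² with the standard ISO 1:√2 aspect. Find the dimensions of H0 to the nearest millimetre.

Let the short side be w mm. Then w · w√2 = 1.25 m² = 1,250,000 mm².
w² = 1,250,000/√2, so w ≈ 940.2 mm; long side = w√2 ≈ 1329.6 mm.

940 × 1330 mm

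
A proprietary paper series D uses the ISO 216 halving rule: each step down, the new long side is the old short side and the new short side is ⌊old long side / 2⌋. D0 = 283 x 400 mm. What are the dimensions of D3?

100 × 141 mm

D1: ⌊400/2⌋ × 283 = 200 × 283 mm
D2: ⌊283/2⌋ × 200 = 141 × 200 mm
D3: ⌊200/2⌋ × 141 = 100 × 141 mm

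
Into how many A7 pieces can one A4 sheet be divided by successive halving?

Each ISO step halves the sheet: 1 × A4 → 2 × A5 → 4 × A6 → 8 × A7
From A4 to A7 is 3 halving steps: 2^3 = 8.

8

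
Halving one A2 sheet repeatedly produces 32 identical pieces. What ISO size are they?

A7

32 = 2^5, so 5 halving steps.
A2 → A3 → … → A7 after 5 steps.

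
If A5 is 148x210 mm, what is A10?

26 × 37 mm

A6: ⌊210/2⌋ × 148 = 105 × 148 mm
A7: ⌊148/2⌋ × 105 = 74 × 105 mm
A8: ⌊105/2⌋ × 74 = 52 × 74 mm
A9: ⌊74/2⌋ × 52 = 37 × 52 mm
A10: ⌊52/2⌋ × 37 = 26 × 37 mm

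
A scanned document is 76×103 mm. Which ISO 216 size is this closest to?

A7 (74 × 105 mm)

Aspect ratio 103/76 ≈ 1.355 (ISO target is √2 ≈ 1.414).
In the A-series (A0 area = 1 m²): A7 = 74 × 105 mm.
Off by 4 mm total — nearest standard size.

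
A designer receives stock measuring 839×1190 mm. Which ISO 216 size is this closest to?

A0 (841 × 1189 mm)

Aspect ratio 1190/839 ≈ 1.418 — close to the ISO √2 ≈ 1.414.
In the A-series (A0 area = 1 m²): A0 = 841 × 1189 mm.
Off by 3 mm total — nearest standard size.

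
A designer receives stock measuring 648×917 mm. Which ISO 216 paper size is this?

Aspect ratio 917/648 ≈ 1.415 — close to the ISO √2 ≈ 1.414.
In the C-series (envelope sizes, between A and B): C1 = 648 × 917 mm.

C1 (648 × 917 mm)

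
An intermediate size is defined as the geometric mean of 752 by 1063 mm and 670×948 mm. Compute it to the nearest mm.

Short side: √(752 · 670) = √503840 ≈ 709.8 → 710 mm
Long side: √(1063 · 948) = √1007724 ≈ 1003.9 → 1004 mm

710 × 1004 mm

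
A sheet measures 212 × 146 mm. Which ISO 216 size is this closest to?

Aspect ratio 212/146 ≈ 1.452 (ISO target is √2 ≈ 1.414).
In the A-series (A0 area = 1 m²): A5 = 148 × 210 mm.
Off by 4 mm total — nearest standard size.

A5 (148 × 210 mm)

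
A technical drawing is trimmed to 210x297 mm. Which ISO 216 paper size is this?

A4 (210 × 297 mm)

Aspect ratio 297/210 ≈ 1.414 — close to the ISO √2 ≈ 1.414.
In the A-series (A0 area = 1 m²): A4 = 210 × 297 mm.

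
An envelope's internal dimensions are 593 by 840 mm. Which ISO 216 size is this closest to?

A1 (594 × 841 mm)

Aspect ratio 840/593 ≈ 1.417 — close to the ISO √2 ≈ 1.414.
In the A-series (A0 area = 1 m²): A1 = 594 × 841 mm.
Off by 2 mm total — nearest standard size.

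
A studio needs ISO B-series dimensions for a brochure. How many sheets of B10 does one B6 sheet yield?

Each ISO step halves the sheet: 1 × B6 → 2 × B7 → 4 × B8 → 8 × B9 → …
From B6 to B10 is 4 halving steps: 2^4 = 16.

16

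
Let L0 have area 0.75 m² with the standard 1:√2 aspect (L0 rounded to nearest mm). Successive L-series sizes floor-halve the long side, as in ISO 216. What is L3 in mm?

257 × 364 mm

Let L0's short side be w mm. w · w√2 = 0.75 m² = 750,000 mm², so w ≈ 728.2 mm and w√2 ≈ 1029.9 mm → L0 = 728 × 1030 mm.
L1: ⌊1030/2⌋ × 728 = 515 × 728 mm
L2: ⌊728/2⌋ × 515 = 364 × 515 mm
L3: ⌊515/2⌋ × 364 = 257 × 364 mm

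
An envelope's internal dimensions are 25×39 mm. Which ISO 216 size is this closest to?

Aspect ratio 39/25 ≈ 1.560 (ISO target is √2 ≈ 1.414).
In the A-series (A0 area = 1 m²): A10 = 26 × 37 mm.
Off by 3 mm total — nearest standard size.

A10 (26 × 37 mm)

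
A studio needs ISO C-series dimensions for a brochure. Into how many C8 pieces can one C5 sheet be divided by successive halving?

8

Each ISO step halves the sheet: 1 × C5 → 2 × C6 → 4 × C7 → 8 × C8
From C5 to C8 is 3 halving steps: 2^3 = 8.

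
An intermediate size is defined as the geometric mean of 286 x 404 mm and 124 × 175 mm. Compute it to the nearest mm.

Short side: √(286 · 124) = √35464 ≈ 188.3 → 188 mm
Long side: √(404 · 175) = √70700 ≈ 265.9 → 266 mm

188 × 266 mm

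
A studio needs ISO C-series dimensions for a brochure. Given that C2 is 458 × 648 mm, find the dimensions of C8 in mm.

57 × 81 mm

C3: ⌊648/2⌋ × 458 = 324 × 458 mm
C4: ⌊458/2⌋ × 324 = 229 × 324 mm
C5: ⌊324/2⌋ × 229 = 162 × 229 mm
C6: ⌊229/2⌋ × 162 = 114 × 162 mm
C7: ⌊162/2⌋ × 114 = 81 × 114 mm
C8: ⌊114/2⌋ × 81 = 57 × 81 mm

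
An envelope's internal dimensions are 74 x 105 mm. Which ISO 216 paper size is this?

A7 (74 × 105 mm)

Aspect ratio 105/74 ≈ 1.419 — close to the ISO √2 ≈ 1.414.
In the A-series (A0 area = 1 m²): A7 = 74 × 105 mm.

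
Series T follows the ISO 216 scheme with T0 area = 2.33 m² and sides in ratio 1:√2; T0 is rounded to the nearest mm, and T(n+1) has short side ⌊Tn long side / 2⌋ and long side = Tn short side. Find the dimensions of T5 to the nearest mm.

226 × 321 mm

Let T0's short side be w mm. w · w√2 = 2.33 m² = 2,330,000 mm², so w ≈ 1283.6 mm and w√2 ≈ 1815.2 mm → T0 = 1284 × 1815 mm.
T1: ⌊1815/2⌋ × 1284 = 907 × 1284 mm
T2: ⌊1284/2⌋ × 907 = 642 × 907 mm
T3: ⌊907/2⌋ × 642 = 453 × 642 mm
T4: ⌊642/2⌋ × 453 = 321 × 453 mm
T5: ⌊453/2⌋ × 321 = 226 × 321 mm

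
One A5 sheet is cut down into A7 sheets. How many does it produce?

Each ISO step halves the sheet: 1 × A5 → 2 × A6 → 4 × A7
From A5 to A7 is 2 halving steps: 2^2 = 4.

4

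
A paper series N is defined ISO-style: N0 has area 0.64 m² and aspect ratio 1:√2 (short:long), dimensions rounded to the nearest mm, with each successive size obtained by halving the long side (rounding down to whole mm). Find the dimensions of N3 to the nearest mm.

Let N0's short side be w mm. w · w√2 = 0.64 m² = 640,000 mm², so w ≈ 672.7 mm and w√2 ≈ 951.4 mm → N0 = 673 × 951 mm.
N1: ⌊951/2⌋ × 673 = 475 × 673 mm
N2: ⌊673/2⌋ × 475 = 336 × 475 mm
N3: ⌊475/2⌋ × 336 = 237 × 336 mm

237 × 336 mm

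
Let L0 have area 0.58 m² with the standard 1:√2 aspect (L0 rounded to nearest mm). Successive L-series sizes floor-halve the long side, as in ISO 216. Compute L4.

160 × 226 mm

Let L0's short side be w mm. w · w√2 = 0.58 m² = 580,000 mm², so w ≈ 640.4 mm and w√2 ≈ 905.7 mm → L0 = 640 × 906 mm.
L1: ⌊906/2⌋ × 640 = 453 × 640 mm
L2: ⌊640/2⌋ × 453 = 320 × 453 mm
L3: ⌊453/2⌋ × 320 = 226 × 320 mm
L4: ⌊320/2⌋ × 226 = 160 × 226 mm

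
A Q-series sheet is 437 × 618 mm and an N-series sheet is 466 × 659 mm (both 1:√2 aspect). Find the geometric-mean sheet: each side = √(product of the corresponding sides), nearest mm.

451 × 638 mm

Short side: √(437 · 466) = √203642 ≈ 451.3 → 451 mm
Long side: √(618 · 659) = √407262 ≈ 638.2 → 638 mm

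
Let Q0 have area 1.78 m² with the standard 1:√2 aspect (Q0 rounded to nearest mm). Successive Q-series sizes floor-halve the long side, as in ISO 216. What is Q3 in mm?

396 × 561 mm

Let Q0's short side be w mm. w · w√2 = 1.78 m² = 1,780,000 mm², so w ≈ 1121.9 mm and w√2 ≈ 1586.6 mm → Q0 = 1122 × 1587 mm.
Q1: ⌊1587/2⌋ × 1122 = 793 × 1122 mm
Q2: ⌊1122/2⌋ × 793 = 561 × 793 mm
Q3: ⌊793/2⌋ × 561 = 396 × 561 mm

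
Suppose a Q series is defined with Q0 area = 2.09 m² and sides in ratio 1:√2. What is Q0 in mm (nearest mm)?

1216 × 1719 mm

Let the short side be w mm. Then w · w√2 = 2.09 m² = 2,090,000 mm².
w² = 2,090,000/√2, so w ≈ 1215.7 mm; long side = w√2 ≈ 1719.2 mm.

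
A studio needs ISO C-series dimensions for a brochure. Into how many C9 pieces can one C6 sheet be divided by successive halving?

Each ISO step halves the sheet: 1 × C6 → 2 × C7 → 4 × C8 → 8 × C9
From C6 to C9 is 3 halving steps: 2^3 = 8.

8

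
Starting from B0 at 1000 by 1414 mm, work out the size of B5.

B1: ⌊1414/2⌋ × 1000 = 707 × 1000 mm
B2: ⌊1000/2⌋ × 707 = 500 × 707 mm
B3: ⌊707/2⌋ × 500 = 353 × 500 mm
B4: ⌊500/2⌋ × 353 = 250 × 353 mm
B5: ⌊353/2⌋ × 250 = 176 × 250 mm

176 × 250 mm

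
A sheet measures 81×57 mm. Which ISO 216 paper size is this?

C8 (57 × 81 mm)

Aspect ratio 81/57 ≈ 1.421 — close to the ISO √2 ≈ 1.414.
In the C-series (envelope sizes, between A and B): C8 = 57 × 81 mm.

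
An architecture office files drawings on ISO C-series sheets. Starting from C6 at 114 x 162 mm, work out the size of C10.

C7: ⌊162/2⌋ × 114 = 81 × 114 mm
C8: ⌊114/2⌋ × 81 = 57 × 81 mm
C9: ⌊81/2⌋ × 57 = 40 × 57 mm
C10: ⌊57/2⌋ × 40 = 28 × 40 mm

28 × 40 mm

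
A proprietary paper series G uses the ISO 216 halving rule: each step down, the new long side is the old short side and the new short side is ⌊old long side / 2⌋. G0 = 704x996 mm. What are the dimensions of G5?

G1: ⌊996/2⌋ × 704 = 498 × 704 mm
G2: ⌊704/2⌋ × 498 = 352 × 498 mm
G3: ⌊498/2⌋ × 352 = 249 × 352 mm
G4: ⌊352/2⌋ × 249 = 176 × 249 mm
G5: ⌊249/2⌋ × 176 = 124 × 176 mm

124 × 176 mm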